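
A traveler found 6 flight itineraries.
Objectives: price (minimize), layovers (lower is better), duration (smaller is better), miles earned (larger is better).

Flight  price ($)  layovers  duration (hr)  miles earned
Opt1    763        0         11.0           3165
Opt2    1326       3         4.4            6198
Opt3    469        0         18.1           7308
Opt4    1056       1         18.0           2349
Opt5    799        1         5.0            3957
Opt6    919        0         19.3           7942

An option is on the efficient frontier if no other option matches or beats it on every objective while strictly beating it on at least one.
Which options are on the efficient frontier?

Opt1, Opt2, Opt3, Opt5, Opt6

Opt1: not dominated.
Opt2: not dominated (best duration).
Opt3: not dominated (best price).
Opt4: dominated by Opt1 (price 763≤1056, layovers 0≤1, duration 11.0≤18.0, miles earned 3165≥2349).
Opt5: not dominated.
Opt6: not dominated (best miles earned).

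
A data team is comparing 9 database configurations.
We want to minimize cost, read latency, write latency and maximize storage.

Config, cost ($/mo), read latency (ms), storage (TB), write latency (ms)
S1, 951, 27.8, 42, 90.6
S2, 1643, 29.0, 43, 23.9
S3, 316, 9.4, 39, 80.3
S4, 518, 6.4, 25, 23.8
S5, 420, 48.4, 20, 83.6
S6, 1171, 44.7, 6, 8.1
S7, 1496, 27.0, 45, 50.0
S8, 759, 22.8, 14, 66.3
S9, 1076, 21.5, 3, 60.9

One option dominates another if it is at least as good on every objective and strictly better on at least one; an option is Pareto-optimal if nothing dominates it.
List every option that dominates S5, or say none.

S3: cost 316≤420, read latency 9.4≤48.4, storage 39≥20, write latency 80.3≤83.6 — dominates S5.
Others (S1, S2, S4, S6, S7, S8, S9) are each worse than S5 on at least one objective.

S3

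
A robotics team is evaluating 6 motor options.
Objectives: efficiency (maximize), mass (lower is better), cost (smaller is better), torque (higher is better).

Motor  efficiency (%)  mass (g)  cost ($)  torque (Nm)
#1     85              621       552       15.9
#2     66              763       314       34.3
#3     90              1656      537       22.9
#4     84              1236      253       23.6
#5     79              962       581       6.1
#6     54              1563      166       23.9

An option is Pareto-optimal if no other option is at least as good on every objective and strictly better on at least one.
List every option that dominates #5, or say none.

#1: efficiency 85≥79, mass 621≤962, cost 552≤581, torque 15.9≥6.1 — dominates #5.
Others (#2, #3, #4, #6) are each worse than #5 on at least one objective.

#1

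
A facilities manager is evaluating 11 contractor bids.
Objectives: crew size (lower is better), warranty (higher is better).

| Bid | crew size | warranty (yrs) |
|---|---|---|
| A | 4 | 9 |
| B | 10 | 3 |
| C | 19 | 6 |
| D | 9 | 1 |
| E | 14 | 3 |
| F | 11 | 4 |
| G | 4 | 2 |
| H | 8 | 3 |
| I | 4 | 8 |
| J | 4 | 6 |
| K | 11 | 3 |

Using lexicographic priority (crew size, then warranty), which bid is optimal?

First minimize crew size: best is 4, kept {A, G, I, J}.
Then maximize warranty: best is 9, kept {A}.

A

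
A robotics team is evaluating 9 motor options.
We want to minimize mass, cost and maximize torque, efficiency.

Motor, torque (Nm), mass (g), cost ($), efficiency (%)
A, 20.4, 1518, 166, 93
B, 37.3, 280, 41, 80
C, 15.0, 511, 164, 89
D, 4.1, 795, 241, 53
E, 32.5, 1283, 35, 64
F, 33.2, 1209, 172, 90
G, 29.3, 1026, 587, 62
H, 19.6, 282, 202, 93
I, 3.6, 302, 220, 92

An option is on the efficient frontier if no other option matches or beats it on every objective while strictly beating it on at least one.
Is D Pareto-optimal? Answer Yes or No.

B vs D: torque 37.3≥4.1, mass 280≤795, cost 41≤241, efficiency 80≥53 — B is at least as good on every objective and strictly better on at least one, so B dominates D.

No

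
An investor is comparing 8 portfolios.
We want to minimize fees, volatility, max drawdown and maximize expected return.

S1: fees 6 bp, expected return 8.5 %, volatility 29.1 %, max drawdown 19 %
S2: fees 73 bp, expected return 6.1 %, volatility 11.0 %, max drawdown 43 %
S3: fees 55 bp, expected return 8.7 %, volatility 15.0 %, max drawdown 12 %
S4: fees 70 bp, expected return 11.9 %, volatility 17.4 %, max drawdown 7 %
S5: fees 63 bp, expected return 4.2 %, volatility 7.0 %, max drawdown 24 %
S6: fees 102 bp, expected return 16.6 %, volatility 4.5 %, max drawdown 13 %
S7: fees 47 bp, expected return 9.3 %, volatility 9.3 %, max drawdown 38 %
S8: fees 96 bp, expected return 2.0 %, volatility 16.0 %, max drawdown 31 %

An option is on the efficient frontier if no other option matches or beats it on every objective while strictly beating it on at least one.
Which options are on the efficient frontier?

S1, S3, S4, S5, S6, S7

S1: not dominated (best fees).
S2: dominated by S7 (fees 47≤73, expected return 9.3≥6.1, volatility 9.3≤11.0, max drawdown 38≤43).
S3: not dominated.
S4: not dominated (best max drawdown).
S5: not dominated.
S6: not dominated (best expected return).
S7: not dominated.
S8: dominated by S3 (fees 55≤96, expected return 8.7≥2.0, volatility 15.0≤16.0, max drawdown 12≤31).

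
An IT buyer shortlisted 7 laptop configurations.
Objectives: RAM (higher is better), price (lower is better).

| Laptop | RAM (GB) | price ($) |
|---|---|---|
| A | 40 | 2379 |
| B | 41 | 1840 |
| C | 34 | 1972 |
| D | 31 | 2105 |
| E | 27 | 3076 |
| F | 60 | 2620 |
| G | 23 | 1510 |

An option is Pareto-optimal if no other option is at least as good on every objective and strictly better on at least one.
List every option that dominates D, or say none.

B, C

B: RAM 41≥31, price 1840≤2105 — dominates D.
C: RAM 34≥31, price 1972≤2105 — dominates D.
Others (A, E, F, G) are each worse than D on at least one objective.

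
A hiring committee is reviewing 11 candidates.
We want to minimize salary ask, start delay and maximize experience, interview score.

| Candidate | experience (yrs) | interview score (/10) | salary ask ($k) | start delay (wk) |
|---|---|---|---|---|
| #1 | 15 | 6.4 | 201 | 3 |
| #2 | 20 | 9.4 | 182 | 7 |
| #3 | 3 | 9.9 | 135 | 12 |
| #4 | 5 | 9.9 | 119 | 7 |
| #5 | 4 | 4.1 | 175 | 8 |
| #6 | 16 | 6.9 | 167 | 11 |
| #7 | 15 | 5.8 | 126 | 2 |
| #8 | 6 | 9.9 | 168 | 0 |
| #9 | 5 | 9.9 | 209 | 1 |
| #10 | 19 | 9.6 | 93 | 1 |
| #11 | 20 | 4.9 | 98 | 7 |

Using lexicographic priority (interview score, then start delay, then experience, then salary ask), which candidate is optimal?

First maximize interview score: best is 9.9, kept {#3, #4, #8, #9}.
Then minimize start delay: best is 0, kept {#8}.

#8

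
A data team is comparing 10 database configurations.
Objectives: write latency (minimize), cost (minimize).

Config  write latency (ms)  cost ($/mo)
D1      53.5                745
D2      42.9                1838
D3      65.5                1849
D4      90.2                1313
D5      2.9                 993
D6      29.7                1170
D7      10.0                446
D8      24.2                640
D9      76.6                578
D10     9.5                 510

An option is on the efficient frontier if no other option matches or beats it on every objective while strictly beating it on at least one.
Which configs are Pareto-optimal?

D5, D7, D10

D1: dominated by D7 (write latency 10.0≤53.5, cost 446≤745).
D2: dominated by D5 (write latency 2.9≤42.9, cost 993≤1838).
D3: dominated by D1 (write latency 53.5≤65.5, cost 745≤1849).
D4: dominated by D1 (write latency 53.5≤90.2, cost 745≤1313).
D5: not dominated (best write latency).
D6: dominated by D5 (write latency 2.9≤29.7, cost 993≤1170).
D7: not dominated (best cost).
D8: dominated by D7 (write latency 10.0≤24.2, cost 446≤640).
D9: dominated by D7 (write latency 10.0≤76.6, cost 446≤578).
D10: not dominated.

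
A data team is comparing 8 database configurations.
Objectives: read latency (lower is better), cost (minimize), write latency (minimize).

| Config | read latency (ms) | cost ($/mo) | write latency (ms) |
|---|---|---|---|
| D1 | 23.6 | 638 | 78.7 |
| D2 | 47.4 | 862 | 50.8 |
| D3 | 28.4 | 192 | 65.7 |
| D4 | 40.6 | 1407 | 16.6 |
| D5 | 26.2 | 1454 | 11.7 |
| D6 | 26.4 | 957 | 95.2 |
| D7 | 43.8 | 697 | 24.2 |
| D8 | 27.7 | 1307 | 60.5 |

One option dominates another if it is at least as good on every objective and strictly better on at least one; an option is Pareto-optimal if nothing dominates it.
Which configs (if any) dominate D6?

D1

D1: read latency 23.6≤26.4, cost 638≤957, write latency 78.7≤95.2 — dominates D6.
Others (D2, D3, D4, D5, D7, D8) are each worse than D6 on at least one objective.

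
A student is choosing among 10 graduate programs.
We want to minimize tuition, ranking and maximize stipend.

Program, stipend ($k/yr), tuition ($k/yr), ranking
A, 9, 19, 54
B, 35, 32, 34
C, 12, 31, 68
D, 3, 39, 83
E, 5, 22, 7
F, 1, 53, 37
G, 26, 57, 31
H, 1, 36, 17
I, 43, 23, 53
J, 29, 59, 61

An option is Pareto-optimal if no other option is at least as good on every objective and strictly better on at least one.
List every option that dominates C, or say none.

I: stipend 43≥12, tuition 23≤31, ranking 53≤68 — dominates C.
Others (A, B, D, E, F, G, H, J) are each worse than C on at least one objective.

I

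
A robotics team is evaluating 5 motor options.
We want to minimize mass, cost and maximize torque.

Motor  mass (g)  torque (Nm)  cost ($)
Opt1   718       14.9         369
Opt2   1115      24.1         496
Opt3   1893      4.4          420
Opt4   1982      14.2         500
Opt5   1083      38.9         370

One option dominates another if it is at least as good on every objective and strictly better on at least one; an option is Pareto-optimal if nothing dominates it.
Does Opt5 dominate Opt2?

Yes

Opt5 vs Opt2: mass 1083≤1115, torque 38.9≥24.1, cost 370≤496 — Opt5 is at least as good on every objective with at least one strict improvement.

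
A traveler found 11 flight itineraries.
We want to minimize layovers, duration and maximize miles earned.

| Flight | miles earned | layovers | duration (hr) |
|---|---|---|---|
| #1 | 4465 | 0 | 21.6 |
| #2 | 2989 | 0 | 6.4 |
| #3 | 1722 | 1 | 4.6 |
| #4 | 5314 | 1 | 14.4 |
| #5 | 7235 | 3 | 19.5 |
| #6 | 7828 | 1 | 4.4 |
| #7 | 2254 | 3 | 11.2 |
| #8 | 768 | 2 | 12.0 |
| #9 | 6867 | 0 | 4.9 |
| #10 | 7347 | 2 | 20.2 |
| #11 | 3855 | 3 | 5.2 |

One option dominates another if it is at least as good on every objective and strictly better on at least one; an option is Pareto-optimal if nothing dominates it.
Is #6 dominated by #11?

#11 vs #6: #11 is worse on miles earned (3855 vs 7828), so it does not dominate #6.

No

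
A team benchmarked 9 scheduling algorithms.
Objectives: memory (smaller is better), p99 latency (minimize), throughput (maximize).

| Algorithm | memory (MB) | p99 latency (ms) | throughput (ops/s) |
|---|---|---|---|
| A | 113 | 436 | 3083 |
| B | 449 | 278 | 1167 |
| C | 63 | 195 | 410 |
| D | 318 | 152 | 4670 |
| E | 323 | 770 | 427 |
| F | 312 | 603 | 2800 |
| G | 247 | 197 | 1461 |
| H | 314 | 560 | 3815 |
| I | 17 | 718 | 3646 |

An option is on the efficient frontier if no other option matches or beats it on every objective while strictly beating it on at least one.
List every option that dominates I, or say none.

A: worse on memory (113 vs 17).
B: worse on memory (449 vs 17).
C: worse on memory (63 vs 17).
D: worse on memory (318 vs 17).
E: worse on memory (323 vs 17).
F: worse on memory (312 vs 17).
G: worse on memory (247 vs 17).
H: worse on memory (314 vs 17).
No option dominates I.

none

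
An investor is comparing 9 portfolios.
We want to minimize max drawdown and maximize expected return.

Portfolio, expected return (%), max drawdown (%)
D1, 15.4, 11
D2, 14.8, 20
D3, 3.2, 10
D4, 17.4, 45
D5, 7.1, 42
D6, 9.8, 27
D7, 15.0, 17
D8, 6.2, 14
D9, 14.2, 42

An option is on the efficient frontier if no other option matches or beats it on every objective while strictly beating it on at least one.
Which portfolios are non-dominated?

D1, D3, D4

D1: not dominated.
D2: dominated by D1 (expected return 15.4≥14.8, max drawdown 11≤20).
D3: not dominated (best max drawdown).
D4: not dominated (best expected return).
D5: dominated by D1 (expected return 15.4≥7.1, max drawdown 11≤42).
D6: dominated by D1 (expected return 15.4≥9.8, max drawdown 11≤27).
D7: dominated by D1 (expected return 15.4≥15.0, max drawdown 11≤17).
D8: dominated by D1 (expected return 15.4≥6.2, max drawdown 11≤14).
D9: dominated by D1 (expected return 15.4≥14.2, max drawdown 11≤42).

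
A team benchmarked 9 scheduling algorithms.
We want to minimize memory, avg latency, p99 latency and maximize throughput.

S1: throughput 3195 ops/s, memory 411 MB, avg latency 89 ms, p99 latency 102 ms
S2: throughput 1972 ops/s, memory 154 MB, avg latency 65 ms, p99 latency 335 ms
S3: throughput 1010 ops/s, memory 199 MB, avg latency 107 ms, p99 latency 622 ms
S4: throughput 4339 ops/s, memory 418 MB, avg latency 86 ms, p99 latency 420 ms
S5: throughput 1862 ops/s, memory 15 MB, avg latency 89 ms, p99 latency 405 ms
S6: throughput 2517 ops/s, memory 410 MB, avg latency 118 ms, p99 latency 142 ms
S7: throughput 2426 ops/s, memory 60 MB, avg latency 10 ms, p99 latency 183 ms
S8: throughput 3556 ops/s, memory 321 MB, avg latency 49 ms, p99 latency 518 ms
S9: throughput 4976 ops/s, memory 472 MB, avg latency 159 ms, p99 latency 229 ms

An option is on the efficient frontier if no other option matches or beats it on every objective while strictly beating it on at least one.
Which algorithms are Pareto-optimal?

S1, S4, S5, S6, S7, S8, S9

S1: not dominated (best p99 latency).
S2: dominated by S7 (throughput 2426≥1972, memory 60≤154, avg latency 10≤65, p99 latency 183≤335).
S3: dominated by S2 (throughput 1972≥1010, memory 154≤199, avg latency 65≤107, p99 latency 335≤622).
S4: not dominated.
S5: not dominated (best memory).
S6: not dominated.
S7: not dominated (best avg latency).
S8: not dominated.
S9: not dominated (best throughput).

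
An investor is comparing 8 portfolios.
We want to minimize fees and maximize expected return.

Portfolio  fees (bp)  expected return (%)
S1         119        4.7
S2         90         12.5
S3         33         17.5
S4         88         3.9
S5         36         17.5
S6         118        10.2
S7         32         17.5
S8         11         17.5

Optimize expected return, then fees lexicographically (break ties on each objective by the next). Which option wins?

First maximize expected return: best is 17.5, kept {S3, S5, S7, S8}.
Then minimize fees: best is 11, kept {S8}.

S8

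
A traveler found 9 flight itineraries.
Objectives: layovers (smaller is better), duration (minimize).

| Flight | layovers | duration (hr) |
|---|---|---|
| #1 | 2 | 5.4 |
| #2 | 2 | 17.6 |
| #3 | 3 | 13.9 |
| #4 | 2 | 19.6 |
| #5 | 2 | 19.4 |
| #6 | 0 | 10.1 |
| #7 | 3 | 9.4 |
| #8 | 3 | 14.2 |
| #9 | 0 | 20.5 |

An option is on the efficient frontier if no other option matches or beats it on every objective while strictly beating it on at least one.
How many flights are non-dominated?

#1: not dominated (best duration).
#2: dominated by #1 (layovers 2≤2, duration 5.4≤17.6).
#3: dominated by #1 (layovers 2≤3, duration 5.4≤13.9).
#4: dominated by #1 (layovers 2≤2, duration 5.4≤19.6).
#5: dominated by #1 (layovers 2≤2, duration 5.4≤19.4).
#6: not dominated.
#7: dominated by #1 (layovers 2≤3, duration 5.4≤9.4).
#8: dominated by #1 (layovers 2≤3, duration 5.4≤14.2).
#9: dominated by #6 (layovers 0≤0, duration 10.1≤20.5).
Pareto-optimal: #1, #6 → 2.

2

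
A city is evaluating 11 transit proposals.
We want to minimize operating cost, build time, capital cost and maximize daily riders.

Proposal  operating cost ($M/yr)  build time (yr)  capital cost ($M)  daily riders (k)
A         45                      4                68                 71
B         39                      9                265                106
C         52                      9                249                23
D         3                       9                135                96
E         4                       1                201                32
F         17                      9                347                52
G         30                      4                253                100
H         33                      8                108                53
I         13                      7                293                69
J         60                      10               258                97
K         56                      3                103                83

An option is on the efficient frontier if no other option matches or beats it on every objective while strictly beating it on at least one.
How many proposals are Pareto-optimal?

A: not dominated (best capital cost).
B: not dominated (best daily riders).
C: dominated by A (operating cost 45≤52, build time 4≤9, capital cost 68≤249, daily riders 71≥23).
D: not dominated (best operating cost).
E: not dominated (best build time).
F: dominated by D (operating cost 3≤17, build time 9≤9, capital cost 135≤347, daily riders 96≥52).
G: not dominated.
H: not dominated.
I: not dominated.
J: dominated by G (operating cost 30≤60, build time 4≤10, capital cost 253≤258, daily riders 100≥97).
K: not dominated.
Pareto-optimal: A, B, D, E, G, H, I, K → 8.

8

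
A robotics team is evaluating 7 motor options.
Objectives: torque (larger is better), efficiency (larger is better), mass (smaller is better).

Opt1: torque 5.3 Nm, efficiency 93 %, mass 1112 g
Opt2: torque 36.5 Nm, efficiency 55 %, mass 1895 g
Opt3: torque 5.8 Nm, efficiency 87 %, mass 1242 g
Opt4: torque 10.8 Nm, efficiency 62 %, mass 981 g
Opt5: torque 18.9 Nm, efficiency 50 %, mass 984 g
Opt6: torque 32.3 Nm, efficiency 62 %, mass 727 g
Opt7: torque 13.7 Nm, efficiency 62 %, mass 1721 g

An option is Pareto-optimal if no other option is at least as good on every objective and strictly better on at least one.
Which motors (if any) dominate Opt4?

Opt6

Opt6: torque 32.3≥10.8, efficiency 62≥62, mass 727≤981 — dominates Opt4.
Others (Opt1, Opt2, Opt3, Opt5, Opt7) are each worse than Opt4 on at least one objective.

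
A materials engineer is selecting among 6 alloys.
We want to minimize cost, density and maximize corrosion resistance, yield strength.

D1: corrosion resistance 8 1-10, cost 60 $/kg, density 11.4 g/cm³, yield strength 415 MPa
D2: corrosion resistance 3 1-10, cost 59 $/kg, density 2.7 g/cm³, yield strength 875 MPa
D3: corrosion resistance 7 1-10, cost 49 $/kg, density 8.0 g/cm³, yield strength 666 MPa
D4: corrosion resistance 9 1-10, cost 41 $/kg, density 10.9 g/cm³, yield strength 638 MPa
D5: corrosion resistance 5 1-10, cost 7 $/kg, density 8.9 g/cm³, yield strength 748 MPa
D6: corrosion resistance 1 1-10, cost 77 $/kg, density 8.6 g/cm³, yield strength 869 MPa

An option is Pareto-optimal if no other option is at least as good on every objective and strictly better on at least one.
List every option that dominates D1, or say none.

D4

D4: corrosion resistance 9≥8, cost 41≤60, density 10.9≤11.4, yield strength 638≥415 — dominates D1.
Others (D2, D3, D5, D6) are each worse than D1 on at least one objective.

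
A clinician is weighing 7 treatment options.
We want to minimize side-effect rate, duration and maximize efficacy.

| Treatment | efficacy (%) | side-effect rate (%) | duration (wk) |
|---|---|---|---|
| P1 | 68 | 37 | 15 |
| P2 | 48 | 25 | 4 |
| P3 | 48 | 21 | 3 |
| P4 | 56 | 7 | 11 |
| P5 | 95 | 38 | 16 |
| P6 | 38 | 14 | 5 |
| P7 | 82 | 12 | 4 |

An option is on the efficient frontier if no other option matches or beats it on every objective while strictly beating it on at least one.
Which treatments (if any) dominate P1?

P7

P7: efficacy 82≥68, side-effect rate 12≤37, duration 4≤15 — dominates P1.
Others (P2, P3, P4, P5, P6) are each worse than P1 on at least one objective.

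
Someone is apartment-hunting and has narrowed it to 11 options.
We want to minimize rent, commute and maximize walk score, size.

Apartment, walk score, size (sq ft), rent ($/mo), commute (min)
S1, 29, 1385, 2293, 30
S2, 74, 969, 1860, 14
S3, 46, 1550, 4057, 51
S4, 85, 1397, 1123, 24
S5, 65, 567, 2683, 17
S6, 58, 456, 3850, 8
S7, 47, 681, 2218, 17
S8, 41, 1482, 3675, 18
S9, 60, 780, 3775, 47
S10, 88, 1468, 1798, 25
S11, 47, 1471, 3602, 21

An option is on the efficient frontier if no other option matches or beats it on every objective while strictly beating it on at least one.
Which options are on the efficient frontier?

S2, S3, S4, S6, S8, S10, S11

S1: dominated by S4 (walk score 85≥29, size 1397≥1385, rent 1123≤2293, commute 24≤30).
S2: not dominated.
S3: not dominated (best size).
S4: not dominated (best rent).
S5: dominated by S2 (walk score 74≥65, size 969≥567, rent 1860≤2683, commute 14≤17).
S6: not dominated (best commute).
S7: dominated by S2 (walk score 74≥47, size 969≥681, rent 1860≤2218, commute 14≤17).
S8: not dominated.
S9: dominated by S2 (walk score 74≥60, size 969≥780, rent 1860≤3775, commute 14≤47).
S10: not dominated (best walk score).
S11: not dominated.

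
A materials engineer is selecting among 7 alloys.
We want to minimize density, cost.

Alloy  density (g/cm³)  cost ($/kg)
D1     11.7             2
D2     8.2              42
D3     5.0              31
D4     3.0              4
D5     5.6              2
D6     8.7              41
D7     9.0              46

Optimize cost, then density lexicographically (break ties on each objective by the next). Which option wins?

D5

First minimize cost: best is 2, kept {D1, D5}.
Then minimize density: best is 5.6, kept {D5}.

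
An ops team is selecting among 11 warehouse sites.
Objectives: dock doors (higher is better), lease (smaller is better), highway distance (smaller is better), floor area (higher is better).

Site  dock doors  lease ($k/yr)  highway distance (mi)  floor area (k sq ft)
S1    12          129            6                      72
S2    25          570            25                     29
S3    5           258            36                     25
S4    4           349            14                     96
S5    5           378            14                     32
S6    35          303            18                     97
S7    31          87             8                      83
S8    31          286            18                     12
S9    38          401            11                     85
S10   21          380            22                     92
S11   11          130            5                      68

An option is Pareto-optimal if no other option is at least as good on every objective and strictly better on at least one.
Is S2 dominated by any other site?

S6 vs S2: dock doors 35≥25, lease 303≤570, highway distance 18≤25, floor area 97≥29 — S6 is at least as good on every objective and strictly better on at least one, so S6 dominates S2.

Yes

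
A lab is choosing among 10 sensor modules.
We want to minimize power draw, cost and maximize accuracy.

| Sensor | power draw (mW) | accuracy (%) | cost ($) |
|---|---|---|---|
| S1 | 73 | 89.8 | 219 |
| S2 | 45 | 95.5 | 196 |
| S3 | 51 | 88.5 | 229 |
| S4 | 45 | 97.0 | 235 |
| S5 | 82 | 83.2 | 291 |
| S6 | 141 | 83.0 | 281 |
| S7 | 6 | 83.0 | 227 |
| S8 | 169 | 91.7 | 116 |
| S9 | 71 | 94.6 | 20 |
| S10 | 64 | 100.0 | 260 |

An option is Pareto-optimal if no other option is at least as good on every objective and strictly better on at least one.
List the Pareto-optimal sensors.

S1: dominated by S2 (power draw 45≤73, accuracy 95.5≥89.8, cost 196≤219).
S2: not dominated.
S3: dominated by S2 (power draw 45≤51, accuracy 95.5≥88.5, cost 196≤229).
S4: not dominated.
S5: dominated by S1 (power draw 73≤82, accuracy 89.8≥83.2, cost 219≤291).
S6: dominated by S1 (power draw 73≤141, accuracy 89.8≥83.0, cost 219≤281).
S7: not dominated (best power draw).
S8: dominated by S9 (power draw 71≤169, accuracy 94.6≥91.7, cost 20≤116).
S9: not dominated (best cost).
S10: not dominated (best accuracy).

S2, S4, S7, S9, S10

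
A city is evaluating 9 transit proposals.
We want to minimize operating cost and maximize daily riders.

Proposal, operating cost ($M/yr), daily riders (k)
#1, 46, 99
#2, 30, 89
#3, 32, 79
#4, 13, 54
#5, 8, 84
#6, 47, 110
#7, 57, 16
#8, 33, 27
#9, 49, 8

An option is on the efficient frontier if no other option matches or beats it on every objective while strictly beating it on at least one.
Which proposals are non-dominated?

#1, #2, #5, #6

#1: not dominated.
#2: not dominated.
#3: dominated by #2 (operating cost 30≤32, daily riders 89≥79).
#4: dominated by #5 (operating cost 8≤13, daily riders 84≥54).
#5: not dominated (best operating cost).
#6: not dominated (best daily riders).
#7: dominated by #1 (operating cost 46≤57, daily riders 99≥16).
#8: dominated by #2 (operating cost 30≤33, daily riders 89≥27).
#9: dominated by #1 (operating cost 46≤49, daily riders 99≥8).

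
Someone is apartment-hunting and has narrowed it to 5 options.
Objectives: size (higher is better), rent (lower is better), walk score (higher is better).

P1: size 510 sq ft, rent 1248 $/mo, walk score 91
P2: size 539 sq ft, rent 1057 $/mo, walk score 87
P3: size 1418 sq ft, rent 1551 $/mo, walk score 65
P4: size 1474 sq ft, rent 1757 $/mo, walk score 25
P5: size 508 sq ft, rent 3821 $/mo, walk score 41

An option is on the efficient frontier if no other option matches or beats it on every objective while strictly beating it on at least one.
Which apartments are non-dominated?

P1, P2, P3, P4

P1: not dominated (best walk score).
P2: not dominated (best rent).
P3: not dominated.
P4: not dominated (best size).
P5: dominated by P1 (size 510≥508, rent 1248≤3821, walk score 91≥41).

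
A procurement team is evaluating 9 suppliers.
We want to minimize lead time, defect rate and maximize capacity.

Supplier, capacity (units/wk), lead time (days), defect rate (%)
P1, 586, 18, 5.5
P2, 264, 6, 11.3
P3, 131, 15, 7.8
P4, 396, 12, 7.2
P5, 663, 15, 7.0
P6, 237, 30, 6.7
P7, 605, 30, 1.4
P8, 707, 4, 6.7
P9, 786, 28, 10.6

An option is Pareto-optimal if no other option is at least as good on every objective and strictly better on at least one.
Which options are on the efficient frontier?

P1, P7, P8, P9

P1: not dominated.
P2: dominated by P8 (capacity 707≥264, lead time 4≤6, defect rate 6.7≤11.3).
P3: dominated by P4 (capacity 396≥131, lead time 12≤15, defect rate 7.2≤7.8).
P4: dominated by P8 (capacity 707≥396, lead time 4≤12, defect rate 6.7≤7.2).
P5: dominated by P8 (capacity 707≥663, lead time 4≤15, defect rate 6.7≤7.0).
P6: dominated by P1 (capacity 586≥237, lead time 18≤30, defect rate 5.5≤6.7).
P7: not dominated (best defect rate).
P8: not dominated (best lead time).
P9: not dominated (best capacity).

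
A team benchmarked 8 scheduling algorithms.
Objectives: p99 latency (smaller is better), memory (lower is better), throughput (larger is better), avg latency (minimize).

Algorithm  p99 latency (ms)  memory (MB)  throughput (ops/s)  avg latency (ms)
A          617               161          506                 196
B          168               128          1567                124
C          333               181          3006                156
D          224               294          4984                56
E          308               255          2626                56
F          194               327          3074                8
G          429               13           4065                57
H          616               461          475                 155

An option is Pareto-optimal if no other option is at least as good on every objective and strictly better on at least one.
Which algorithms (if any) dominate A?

B, G

B: p99 latency 168≤617, memory 128≤161, throughput 1567≥506, avg latency 124≤196 — dominates A.
G: p99 latency 429≤617, memory 13≤161, throughput 4065≥506, avg latency 57≤196 — dominates A.
Others (C, D, E, F, H) are each worse than A on at least one objective.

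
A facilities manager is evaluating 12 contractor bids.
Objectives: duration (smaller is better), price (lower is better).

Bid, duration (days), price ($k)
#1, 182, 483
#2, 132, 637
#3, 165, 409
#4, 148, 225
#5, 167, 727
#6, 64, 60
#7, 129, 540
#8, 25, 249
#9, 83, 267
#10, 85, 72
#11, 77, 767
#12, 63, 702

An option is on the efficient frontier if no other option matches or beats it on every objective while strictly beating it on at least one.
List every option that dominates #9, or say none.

#6: duration 64≤83, price 60≤267 — dominates #9.
#8: duration 25≤83, price 249≤267 — dominates #9.
Others (#1, #2, #3, #4, #5, #7, #10, #11, #12) are each worse than #9 on at least one objective.

#6, #8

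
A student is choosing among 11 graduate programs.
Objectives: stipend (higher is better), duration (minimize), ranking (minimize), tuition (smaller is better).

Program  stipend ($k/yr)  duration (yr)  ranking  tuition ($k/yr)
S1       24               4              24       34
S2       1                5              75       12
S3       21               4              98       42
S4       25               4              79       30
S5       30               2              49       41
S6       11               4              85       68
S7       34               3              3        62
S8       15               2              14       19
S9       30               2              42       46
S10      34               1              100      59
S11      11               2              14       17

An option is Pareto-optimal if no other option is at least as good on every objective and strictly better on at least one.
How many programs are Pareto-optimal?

S1: not dominated.
S2: not dominated (best tuition).
S3: dominated by S1 (stipend 24≥21, duration 4≤4, ranking 24≤98, tuition 34≤42).
S4: not dominated.
S5: not dominated.
S6: dominated by S1 (stipend 24≥11, duration 4≤4, ranking 24≤85, tuition 34≤68).
S7: not dominated (best ranking).
S8: not dominated.
S9: not dominated.
S10: not dominated (best duration).
S11: not dominated.
Pareto-optimal: S1, S2, S4, S5, S7, S8, S9, S10, S11 → 9.

9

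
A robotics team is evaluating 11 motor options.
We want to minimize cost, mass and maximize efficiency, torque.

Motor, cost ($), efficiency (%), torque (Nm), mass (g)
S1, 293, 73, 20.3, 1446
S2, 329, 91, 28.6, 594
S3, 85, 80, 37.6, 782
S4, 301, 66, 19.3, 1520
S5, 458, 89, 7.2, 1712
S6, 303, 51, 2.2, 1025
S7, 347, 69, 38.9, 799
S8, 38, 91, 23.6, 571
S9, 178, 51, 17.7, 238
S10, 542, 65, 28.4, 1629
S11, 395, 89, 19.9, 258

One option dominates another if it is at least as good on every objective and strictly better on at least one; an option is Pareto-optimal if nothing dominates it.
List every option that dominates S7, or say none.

none

S1: worse on torque (20.3 vs 38.9).
S2: worse on torque (28.6 vs 38.9).
S3: worse on torque (37.6 vs 38.9).
S4: worse on efficiency (66 vs 69).
S5: worse on cost (458 vs 347).
S6: worse on efficiency (51 vs 69).
S8: worse on torque (23.6 vs 38.9).
S9: worse on efficiency (51 vs 69).
S10: worse on cost (542 vs 347).
S11: worse on cost (395 vs 347).
No option dominates S7.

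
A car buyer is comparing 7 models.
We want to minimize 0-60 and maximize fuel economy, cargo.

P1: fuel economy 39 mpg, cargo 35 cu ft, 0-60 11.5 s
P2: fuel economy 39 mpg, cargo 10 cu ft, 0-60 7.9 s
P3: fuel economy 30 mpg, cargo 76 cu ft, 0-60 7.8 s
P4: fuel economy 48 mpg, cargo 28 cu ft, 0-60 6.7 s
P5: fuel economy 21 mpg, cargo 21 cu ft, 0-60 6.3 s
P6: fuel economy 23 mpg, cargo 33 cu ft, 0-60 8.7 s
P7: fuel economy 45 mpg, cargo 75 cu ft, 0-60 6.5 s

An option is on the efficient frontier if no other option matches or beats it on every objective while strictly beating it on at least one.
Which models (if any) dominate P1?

P7

P7: fuel economy 45≥39, cargo 75≥35, 0-60 6.5≤11.5 — dominates P1.
Others (P2, P3, P4, P5, P6) are each worse than P1 on at least one objective.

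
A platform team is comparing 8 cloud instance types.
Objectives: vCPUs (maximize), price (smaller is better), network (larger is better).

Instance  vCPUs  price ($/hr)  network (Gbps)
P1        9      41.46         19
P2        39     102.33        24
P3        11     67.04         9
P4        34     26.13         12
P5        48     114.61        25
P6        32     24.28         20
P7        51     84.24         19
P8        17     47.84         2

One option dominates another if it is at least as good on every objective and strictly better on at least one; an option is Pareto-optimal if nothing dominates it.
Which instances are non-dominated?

P1: dominated by P6 (vCPUs 32≥9, price 24.28≤41.46, network 20≥19).
P2: not dominated.
P3: dominated by P4 (vCPUs 34≥11, price 26.13≤67.04, network 12≥9).
P4: not dominated.
P5: not dominated (best network).
P6: not dominated (best price).
P7: not dominated (best vCPUs).
P8: dominated by P4 (vCPUs 34≥17, price 26.13≤47.84, network 12≥2).

P2, P4, P5, P6, P7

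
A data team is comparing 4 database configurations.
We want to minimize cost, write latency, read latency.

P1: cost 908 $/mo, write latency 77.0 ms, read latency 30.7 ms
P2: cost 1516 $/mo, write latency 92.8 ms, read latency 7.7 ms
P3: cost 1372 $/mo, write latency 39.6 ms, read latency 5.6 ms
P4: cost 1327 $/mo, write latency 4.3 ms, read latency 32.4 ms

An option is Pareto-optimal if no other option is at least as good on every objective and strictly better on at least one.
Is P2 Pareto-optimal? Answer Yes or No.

No

P3 vs P2: cost 1372≤1516, write latency 39.6≤92.8, read latency 5.6≤7.7 — P3 is at least as good on every objective and strictly better on at least one, so P3 dominates P2.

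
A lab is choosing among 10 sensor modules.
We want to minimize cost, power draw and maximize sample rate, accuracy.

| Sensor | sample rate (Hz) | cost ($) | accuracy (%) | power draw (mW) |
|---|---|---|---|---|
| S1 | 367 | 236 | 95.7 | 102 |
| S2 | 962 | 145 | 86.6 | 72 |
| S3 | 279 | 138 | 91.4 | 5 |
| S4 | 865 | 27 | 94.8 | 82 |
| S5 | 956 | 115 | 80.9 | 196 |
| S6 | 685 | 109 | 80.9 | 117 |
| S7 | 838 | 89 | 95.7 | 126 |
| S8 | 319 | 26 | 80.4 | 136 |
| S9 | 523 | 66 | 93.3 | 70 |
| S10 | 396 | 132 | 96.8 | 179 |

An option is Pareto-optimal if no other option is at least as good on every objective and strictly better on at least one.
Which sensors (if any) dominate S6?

S4

S4: sample rate 865≥685, cost 27≤109, accuracy 94.8≥80.9, power draw 82≤117 — dominates S6.
Others (S1, S2, S3, S5, S7, S8, S9, S10) are each worse than S6 on at least one objective.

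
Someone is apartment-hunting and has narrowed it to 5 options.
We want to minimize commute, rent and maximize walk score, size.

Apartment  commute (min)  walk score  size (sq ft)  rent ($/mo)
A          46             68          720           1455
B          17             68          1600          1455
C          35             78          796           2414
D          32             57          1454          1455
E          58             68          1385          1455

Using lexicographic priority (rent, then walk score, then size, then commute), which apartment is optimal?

B

First minimize rent: best is 1455, kept {A, B, D, E}.
Then maximize walk score: best is 68, kept {A, B, E}.
Then maximize size: best is 1600, kept {B}.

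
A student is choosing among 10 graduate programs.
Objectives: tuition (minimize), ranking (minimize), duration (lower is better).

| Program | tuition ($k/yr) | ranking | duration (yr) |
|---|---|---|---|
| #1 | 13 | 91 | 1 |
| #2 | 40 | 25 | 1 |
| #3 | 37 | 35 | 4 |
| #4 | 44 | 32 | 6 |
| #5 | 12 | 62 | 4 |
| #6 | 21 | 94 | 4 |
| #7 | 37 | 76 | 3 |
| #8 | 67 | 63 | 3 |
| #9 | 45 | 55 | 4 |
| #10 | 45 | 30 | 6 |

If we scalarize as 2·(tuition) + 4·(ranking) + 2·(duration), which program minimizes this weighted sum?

#1: 2·13 + 4·91 + 2·1 = 392
#2: 2·40 + 4·25 + 2·1 = 182
#3: 2·37 + 4·35 + 2·4 = 222
#4: 2·44 + 4·32 + 2·6 = 228
#5: 2·12 + 4·62 + 2·4 = 280
#6: 2·21 + 4·94 + 2·4 = 426
#7: 2·37 + 4·76 + 2·3 = 384
#8: 2·67 + 4·63 + 2·3 = 392
#9: 2·45 + 4·55 + 2·4 = 318
#10: 2·45 + 4·30 + 2·6 = 222
Lowest: #2 at 182.

#2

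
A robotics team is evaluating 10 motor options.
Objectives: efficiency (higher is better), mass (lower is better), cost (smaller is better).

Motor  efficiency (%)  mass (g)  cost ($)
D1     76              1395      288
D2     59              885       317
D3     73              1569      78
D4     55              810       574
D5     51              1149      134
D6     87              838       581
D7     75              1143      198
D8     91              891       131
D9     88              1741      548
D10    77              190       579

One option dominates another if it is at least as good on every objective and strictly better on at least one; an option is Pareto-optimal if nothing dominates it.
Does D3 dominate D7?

D3 vs D7: D3 is worse on efficiency (73 vs 75), so it does not dominate D7.

No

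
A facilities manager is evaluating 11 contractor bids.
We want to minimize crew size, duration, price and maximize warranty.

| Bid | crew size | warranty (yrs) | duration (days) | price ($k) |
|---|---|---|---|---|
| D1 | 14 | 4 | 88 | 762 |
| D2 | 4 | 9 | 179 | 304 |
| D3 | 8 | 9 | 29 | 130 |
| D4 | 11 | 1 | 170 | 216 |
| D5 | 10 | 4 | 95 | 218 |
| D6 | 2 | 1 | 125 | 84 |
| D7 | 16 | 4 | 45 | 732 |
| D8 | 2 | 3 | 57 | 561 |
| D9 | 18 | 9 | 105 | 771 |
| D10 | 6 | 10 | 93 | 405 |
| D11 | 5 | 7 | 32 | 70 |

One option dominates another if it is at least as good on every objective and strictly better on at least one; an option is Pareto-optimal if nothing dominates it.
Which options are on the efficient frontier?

D1: dominated by D3 (crew size 8≤14, warranty 9≥4, duration 29≤88, price 130≤762).
D2: not dominated.
D3: not dominated (best duration).
D4: dominated by D3 (crew size 8≤11, warranty 9≥1, duration 29≤170, price 130≤216).
D5: dominated by D3 (crew size 8≤10, warranty 9≥4, duration 29≤95, price 130≤218).
D6: not dominated.
D7: dominated by D3 (crew size 8≤16, warranty 9≥4, duration 29≤45, price 130≤732).
D8: not dominated.
D9: dominated by D3 (crew size 8≤18, warranty 9≥9, duration 29≤105, price 130≤771).
D10: not dominated (best warranty).
D11: not dominated (best price).

D2, D3, D6, D8, D10, D11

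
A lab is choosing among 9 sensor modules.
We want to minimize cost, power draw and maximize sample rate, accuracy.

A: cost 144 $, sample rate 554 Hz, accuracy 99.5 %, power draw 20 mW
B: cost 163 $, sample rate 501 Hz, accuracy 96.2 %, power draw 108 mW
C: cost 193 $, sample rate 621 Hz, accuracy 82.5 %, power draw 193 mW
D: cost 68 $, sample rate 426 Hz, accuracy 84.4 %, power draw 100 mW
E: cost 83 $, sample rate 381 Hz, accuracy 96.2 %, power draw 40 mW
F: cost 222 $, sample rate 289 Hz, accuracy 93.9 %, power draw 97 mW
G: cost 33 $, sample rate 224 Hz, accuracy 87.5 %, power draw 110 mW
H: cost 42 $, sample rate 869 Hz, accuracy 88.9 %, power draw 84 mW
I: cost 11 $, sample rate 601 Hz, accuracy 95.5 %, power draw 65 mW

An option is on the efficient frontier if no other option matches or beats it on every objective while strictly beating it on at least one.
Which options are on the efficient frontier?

A, E, H, I

A: not dominated (best accuracy).
B: dominated by A (cost 144≤163, sample rate 554≥501, accuracy 99.5≥96.2, power draw 20≤108).
C: dominated by H (cost 42≤193, sample rate 869≥621, accuracy 88.9≥82.5, power draw 84≤193).
D: dominated by H (cost 42≤68, sample rate 869≥426, accuracy 88.9≥84.4, power draw 84≤100).
E: not dominated.
F: dominated by A (cost 144≤222, sample rate 554≥289, accuracy 99.5≥93.9, power draw 20≤97).
G: dominated by I (cost 11≤33, sample rate 601≥224, accuracy 95.5≥87.5, power draw 65≤110).
H: not dominated (best sample rate).
I: not dominated (best cost).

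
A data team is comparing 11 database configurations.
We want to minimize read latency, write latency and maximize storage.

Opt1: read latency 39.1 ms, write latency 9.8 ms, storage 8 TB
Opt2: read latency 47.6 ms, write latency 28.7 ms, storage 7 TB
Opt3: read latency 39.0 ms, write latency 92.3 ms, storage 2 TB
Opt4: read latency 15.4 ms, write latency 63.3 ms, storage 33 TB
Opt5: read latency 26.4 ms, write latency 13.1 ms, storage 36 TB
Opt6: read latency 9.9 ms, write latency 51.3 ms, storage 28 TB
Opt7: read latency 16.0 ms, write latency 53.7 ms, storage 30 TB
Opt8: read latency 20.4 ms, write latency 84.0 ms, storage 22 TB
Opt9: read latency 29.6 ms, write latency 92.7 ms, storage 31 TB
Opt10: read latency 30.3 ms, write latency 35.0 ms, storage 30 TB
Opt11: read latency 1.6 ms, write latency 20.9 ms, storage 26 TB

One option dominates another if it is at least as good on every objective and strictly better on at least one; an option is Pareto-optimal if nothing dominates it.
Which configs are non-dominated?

Opt1, Opt4, Opt5, Opt6, Opt7, Opt11

Opt1: not dominated (best write latency).
Opt2: dominated by Opt1 (read latency 39.1≤47.6, write latency 9.8≤28.7, storage 8≥7).
Opt3: dominated by Opt4 (read latency 15.4≤39.0, write latency 63.3≤92.3, storage 33≥2).
Opt4: not dominated.
Opt5: not dominated (best storage).
Opt6: not dominated.
Opt7: not dominated.
Opt8: dominated by Opt4 (read latency 15.4≤20.4, write latency 63.3≤84.0, storage 33≥22).
Opt9: dominated by Opt4 (read latency 15.4≤29.6, write latency 63.3≤92.7, storage 33≥31).
Opt10: dominated by Opt5 (read latency 26.4≤30.3, write latency 13.1≤35.0, storage 36≥30).
Opt11: not dominated (best read latency).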